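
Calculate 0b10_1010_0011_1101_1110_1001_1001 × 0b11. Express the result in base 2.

Multiply each base-2 digit by 3, carrying:
  1×3 = 3 → write 1 carry 1
  0×3+1 = 1 → write 1
  0×3 = 0 → write 0
  1×3 = 3 → write 1 carry 1
  1×3+1 = 4 → write 0 carry 2
  0×3+2 = 2 → write 0 carry 1
  0×3+1 = 1 → write 1
  1×3 = 3 → write 1 carry 1
  0×3+1 = 1 → write 1
  1×3 = 3 → write 1 carry 1
  1×3+1 = 4 → write 0 carry 2
  1×3+2 = 5 → write 1 carry 2
  1×3+2 = 5 → write 1 carry 2
  0×3+2 = 2 → write 0 carry 1
  1×3+1 = 4 → write 0 carry 2
  1×3+2 = 5 → write 1 carry 2
  1×3+2 = 5 → write 1 carry 2
  1×3+2 = 5 → write 1 carry 2
  0×3+2 = 2 → write 0 carry 1
  0×3+1 = 1 → write 1
  0×3 = 0 → write 0
  1×3 = 3 → write 1 carry 1
  0×3+1 = 1 → write 1
  1×3 = 3 → write 1 carry 1
  0×3+1 = 1 → write 1
  1×3 = 3 → write 1 carry 1
  remaining carry: 1

0b111111010111001101111001011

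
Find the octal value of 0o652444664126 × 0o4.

0o3252223320530

Multiply each base-8 digit by 4, carrying:
  6×4 = 24 → write 0 carry 3
  2×4+3 = 11 → write 3 carry 1
  1×4+1 = 5 → write 5
  4×4 = 16 → write 0 carry 2
  6×4+2 = 26 → write 2 carry 3
  6×4+3 = 27 → write 3 carry 3
  4×4+3 = 19 → write 3 carry 2
  4×4+2 = 18 → write 2 carry 2
  4×4+2 = 18 → write 2 carry 2
  2×4+2 = 10 → write 2 carry 1
  5×4+1 = 21 → write 5 carry 2
  6×4+2 = 26 → write 2 carry 3
  remaining carry: 3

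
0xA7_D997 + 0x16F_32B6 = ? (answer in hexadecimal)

Add column by column in base 16, right to left:
  7+6 = D
  9+B = 4 carry 1
  9+2+1 = C
  D+3 = 0 carry 1
  7+F+1 = 7 carry 1
  A+6+1 = 1 carry 1
  0+1+1 = 2

0x2170C4D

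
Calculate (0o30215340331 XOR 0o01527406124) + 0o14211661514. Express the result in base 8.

0o46144627731

First 0o30215340331 XOR 0o01527406124 = 0o31732746215.
Add column by column in base 8, right to left:
  5+4 = 1 carry 1
  1+1+1 = 3
  2+5 = 7
  6+1 = 7
  4+6 = 2 carry 1
  7+6+1 = 6 carry 1
  2+1+1 = 4
  3+1 = 4
  7+2 = 1 carry 1
  1+4+1 = 6
  3+1 = 4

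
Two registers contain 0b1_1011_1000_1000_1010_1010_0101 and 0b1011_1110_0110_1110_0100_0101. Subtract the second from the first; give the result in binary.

0b111110100001110001100000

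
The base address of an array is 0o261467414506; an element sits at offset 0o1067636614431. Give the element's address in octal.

Add column by column in base 8, right to left:
  6+1 = 7
  0+3 = 3
  5+4 = 1 carry 1
  4+4+1 = 1 carry 1
  1+1+1 = 3
  4+6 = 2 carry 1
  7+6+1 = 6 carry 1
  6+3+1 = 2 carry 1
  4+6+1 = 3 carry 1
  1+7+1 = 1 carry 1
  6+6+1 = 5 carry 1
  2+0+1 = 3
  0+1 = 1

0o1351326231137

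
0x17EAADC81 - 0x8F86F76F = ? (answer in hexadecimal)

Subtract column by column in base 16:
  1-F → 2 (borrow)
  8-6-1 → 1
  C-7 → 5
  D-F → E (borrow)
  A-6-1 → 3
  A-8 → 2
  E-F → F (borrow)
  7-8-1 → E (borrow)
  1-0-1 → 0

0xEF23E512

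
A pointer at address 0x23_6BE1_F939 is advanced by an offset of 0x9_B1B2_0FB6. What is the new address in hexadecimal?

0x2D1D9408EF

Add column by column in base 16, right to left:
  9+6 = F
  3+B = E
  9+F = 8 carry 1
  F+0+1 = 0 carry 1
  1+2+1 = 4
  E+B = 9 carry 1
  B+1+1 = D
  6+B = 1 carry 1
  3+9+1 = D
  2+0 = 2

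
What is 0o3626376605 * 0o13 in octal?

0o51567362267

Multiply each base-8 digit by 11, carrying:
  5×11 = 55 → write 7 carry 6
  0×11+6 = 6 → write 6
  6×11 = 66 → write 2 carry 8
  6×11+8 = 74 → write 2 carry 9
  7×11+9 = 86 → write 6 carry 10
  3×11+10 = 43 → write 3 carry 5
  6×11+5 = 71 → write 7 carry 8
  2×11+8 = 30 → write 6 carry 3
  6×11+3 = 69 → write 5 carry 8
  3×11+8 = 41 → write 1 carry 5
  remaining carry: 5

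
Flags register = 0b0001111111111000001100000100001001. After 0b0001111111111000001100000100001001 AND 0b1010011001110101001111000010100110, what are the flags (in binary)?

AND bit by bit (1 only where both bits are 1):
  0001111111111000001100000100001001
& 1010011001110101001111000010100110
= 0000011001110000001100000000000000

0b0000011001110000001100000000000000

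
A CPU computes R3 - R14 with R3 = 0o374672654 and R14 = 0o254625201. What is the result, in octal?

Subtract column by column in base 8:
  4-1 → 3
  5-0 → 5
  6-2 → 4
  2-5 → 5 (borrow)
  7-2-1 → 4
  6-6 → 0
  4-4 → 0
  7-5 → 2
  3-2 → 1

0o120045453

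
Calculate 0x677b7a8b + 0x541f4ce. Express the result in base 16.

Add column by column in base 16, right to left:
  b+e = 9 carry 1
  8+c+1 = 5 carry 1
  a+4+1 = f
  7+f = 6 carry 1
  b+1+1 = d
  7+4 = b
  7+5 = c
  6+0 = 6

0x6cbd6f59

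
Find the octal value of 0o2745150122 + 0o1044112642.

0o4011262764

Add column by column in base 8, right to left:
  2+2 = 4
  2+4 = 6
  1+6 = 7
  0+2 = 2
  5+1 = 6
  1+1 = 2
  5+4 = 1 carry 1
  4+4+1 = 1 carry 1
  7+0+1 = 0 carry 1
  2+1+1 = 4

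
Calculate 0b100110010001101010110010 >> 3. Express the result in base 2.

Right shift by 3: drop the 3 least-significant bits.

0b100110010001101010110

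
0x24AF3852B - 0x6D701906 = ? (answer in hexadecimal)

Subtract column by column in base 16:
  B-6 → 5
  2-0 → 2
  5-9 → C (borrow)
  8-1-1 → 6
  3-0 → 3
  F-7 → 8
  A-D → D (borrow)
  4-6-1 → D (borrow)
  2-0-1 → 1

0x1DD836C25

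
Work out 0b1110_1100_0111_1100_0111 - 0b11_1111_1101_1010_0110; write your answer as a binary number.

0b10101100101000100001

Subtract column by column in base 2:
  1-0 → 1
  1-1 → 0
  1-1 → 0
  0-0 → 0
  0-0 → 0
  0-1 → 1 (borrow)
  1-0-1 → 0
  1-1 → 0
  1-1 → 0
  1-0 → 1
  1-1 → 0
  0-1 → 1 (borrow)
  0-1-1 → 0 (borrow)
  0-1-1 → 0 (borrow)
  1-1-1 → 1 (borrow)
  1-1-1 → 1 (borrow)
  0-1-1 → 0 (borrow)
  1-1-1 → 1 (borrow)
  1-0-1 → 0
  1-0 → 1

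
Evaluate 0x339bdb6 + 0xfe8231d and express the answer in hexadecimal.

Add column by column in base 16, right to left:
  6+d = 3 carry 1
  b+1+1 = d
  d+3 = 0 carry 1
  b+2+1 = e
  9+8 = 1 carry 1
  3+e+1 = 2 carry 1
  3+f+1 = 3 carry 1
  final carry 1

0x1321e0d3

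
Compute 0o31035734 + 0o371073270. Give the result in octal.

0o422131224

Add column by column in base 8, right to left:
  4+0 = 4
  3+7 = 2 carry 1
  7+2+1 = 2 carry 1
  5+3+1 = 1 carry 1
  3+7+1 = 3 carry 1
  0+0+1 = 1
  1+1 = 2
  3+7 = 2 carry 1
  0+3+1 = 4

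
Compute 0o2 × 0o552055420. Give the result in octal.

Multiply each base-8 digit by 2, carrying:
  0×2 = 0 → write 0
  2×2 = 4 → write 4
  4×2 = 8 → write 0 carry 1
  5×2+1 = 11 → write 3 carry 1
  5×2+1 = 11 → write 3 carry 1
  0×2+1 = 1 → write 1
  2×2 = 4 → write 4
  5×2 = 10 → write 2 carry 1
  5×2+1 = 11 → write 3 carry 1
  remaining carry: 1

0o1324133040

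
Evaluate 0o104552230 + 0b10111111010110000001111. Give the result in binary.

0o104552230 = 0b1000100101101010010011000 in binary.
Add column by column in base 2, right to left:
  0+1 = 1
  0+1 = 1
  0+1 = 1
  1+1 = 0 carry 1
  1+0+1 = 0 carry 1
  0+0+1 = 1
  0+0 = 0
  1+0 = 1
  0+0 = 0
  0+0 = 0
  1+1 = 0 carry 1
  0+1+1 = 0 carry 1
  1+0+1 = 0 carry 1
  0+1+1 = 0 carry 1
  1+0+1 = 0 carry 1
  1+1+1 = 1 carry 1
  0+1+1 = 0 carry 1
  1+1+1 = 1 carry 1
  0+1+1 = 0 carry 1
  0+1+1 = 0 carry 1
  1+1+1 = 1 carry 1
  0+0+1 = 1
  0+1 = 1
  0+0 = 0
  1+0 = 1

0b1011100101000000010100111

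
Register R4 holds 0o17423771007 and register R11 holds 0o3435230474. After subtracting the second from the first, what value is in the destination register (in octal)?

Subtract column by column in base 8:
  7-4 → 3
  0-7 → 1 (borrow)
  0-4-1 → 3 (borrow)
  1-0-1 → 0
  7-3 → 4
  7-2 → 5
  3-5 → 6 (borrow)
  2-3-1 → 6 (borrow)
  4-4-1 → 7 (borrow)
  7-3-1 → 3
  1-0 → 1

0o13766540313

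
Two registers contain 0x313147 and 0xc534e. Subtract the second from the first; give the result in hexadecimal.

Subtract column by column in base 16:
  7-e → 9 (borrow)
  4-4-1 → f (borrow)
  1-3-1 → d (borrow)
  3-5-1 → d (borrow)
  1-c-1 → 4 (borrow)
  3-0-1 → 2

0x24ddf9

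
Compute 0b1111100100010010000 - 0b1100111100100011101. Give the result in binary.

0b10100111101110011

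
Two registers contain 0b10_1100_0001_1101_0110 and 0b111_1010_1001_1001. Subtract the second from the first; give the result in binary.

Subtract column by column in base 2:
  0-1 → 1 (borrow)
  1-0-1 → 0
  1-0 → 1
  0-1 → 1 (borrow)
  1-1-1 → 1 (borrow)
  0-0-1 → 1 (borrow)
  1-0-1 → 0
  1-1 → 0
  1-0 → 1
  0-1 → 1 (borrow)
  0-0-1 → 1 (borrow)
  0-1-1 → 0 (borrow)
  0-1-1 → 0 (borrow)
  0-1-1 → 0 (borrow)
  1-1-1 → 1 (borrow)
  1-0-1 → 0
  0-0 → 0
  1-0 → 1

0b100100011100111101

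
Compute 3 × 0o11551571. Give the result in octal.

Multiply each base-8 digit by 3, carrying:
  1×3 = 3 → write 3
  7×3 = 21 → write 5 carry 2
  5×3+2 = 17 → write 1 carry 2
  1×3+2 = 5 → write 5
  5×3 = 15 → write 7 carry 1
  5×3+1 = 16 → write 0 carry 2
  1×3+2 = 5 → write 5
  1×3 = 3 → write 3

0o35075153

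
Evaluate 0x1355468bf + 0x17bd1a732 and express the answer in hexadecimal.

Add column by column in base 16, right to left:
  f+2 = 1 carry 1
  b+3+1 = f
  8+7 = f
  6+a = 0 carry 1
  4+1+1 = 6
  5+d = 2 carry 1
  5+b+1 = 1 carry 1
  3+7+1 = b
  1+1 = 2

0x2b1260ff1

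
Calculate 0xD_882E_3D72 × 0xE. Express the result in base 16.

Multiply each base-16 digit by 14, carrying:
  2×14 = 28 → write C carry 1
  7×14+1 = 99 → write 3 carry 6
  D×14+6 = 188 → write C carry 11
  3×14+11 = 53 → write 5 carry 3
  E×14+3 = 199 → write 7 carry 12
  2×14+12 = 40 → write 8 carry 2
  8×14+2 = 114 → write 2 carry 7
  8×14+7 = 119 → write 7 carry 7
  D×14+7 = 189 → write D carry 11
  remaining carry: B

0xBD72875C3C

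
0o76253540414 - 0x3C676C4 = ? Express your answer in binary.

0b111101110111010000100101001001000

0o76253540414 = 0b111110010101011101100000100001100 in binary.
0x3C676C4 = 0b11110001100111011011000100 in binary.
Subtract column by column in base 2:
  0-0 → 0
  0-0 → 0
  1-1 → 0
  1-0 → 1
  0-0 → 0
  0-0 → 0
  0-1 → 1 (borrow)
  0-1-1 → 0 (borrow)
  1-0-1 → 0
  0-1 → 1 (borrow)
  0-1-1 → 0 (borrow)
  0-0-1 → 1 (borrow)
  0-1-1 → 0 (borrow)
  0-1-1 → 0 (borrow)
  1-1-1 → 1 (borrow)
  1-0-1 → 0
  0-0 → 0
  1-1 → 0
  1-1 → 0
  1-0 → 1
  0-0 → 0
  1-0 → 1
  0-1 → 1 (borrow)
  1-1-1 → 1 (borrow)
  0-1-1 → 0 (borrow)
  1-1-1 → 1 (borrow)
  0-0-1 → 1 (borrow)
  0-0-1 → 1 (borrow)
  1-0-1 → 0
  1-0 → 1
  1-0 → 1
  1-0 → 1
  1-0 → 1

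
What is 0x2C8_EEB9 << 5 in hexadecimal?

0x591DD720

5 bits is not a whole number of base-16 digits; in binary: 10110010001110111010111001 << 5 = 1011001000111011101011100100000.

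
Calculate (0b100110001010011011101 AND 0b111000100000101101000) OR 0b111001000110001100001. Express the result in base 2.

0b100110001010011011101 AND 0b111000100000101101000 = 0b100000000000001001000.
Then OR with 0b111001000110001100001.

0b111001000110001101001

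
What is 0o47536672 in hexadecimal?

0x9EBDBA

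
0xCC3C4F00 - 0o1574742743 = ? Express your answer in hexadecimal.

0o1574742743 = 0xDF3C5E3 in hexadecimal.
Subtract column by column in base 16:
  0-3 → D (borrow)
  0-E-1 → 1 (borrow)
  F-5-1 → 9
  4-C → 8 (borrow)
  C-3-1 → 8
  3-F → 4 (borrow)
  C-D-1 → E (borrow)
  C-0-1 → B

0xBE48891D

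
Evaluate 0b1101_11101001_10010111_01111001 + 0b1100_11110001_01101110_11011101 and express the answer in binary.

0b11010110110110000011001010110

Add column by column in base 2, right to left:
  1+1 = 0 carry 1
  0+0+1 = 1
  0+1 = 1
  1+1 = 0 carry 1
  1+1+1 = 1 carry 1
  1+0+1 = 0 carry 1
  1+1+1 = 1 carry 1
  0+1+1 = 0 carry 1
  1+0+1 = 0 carry 1
  1+1+1 = 1 carry 1
  1+1+1 = 1 carry 1
  0+1+1 = 0 carry 1
  1+0+1 = 0 carry 1
  0+1+1 = 0 carry 1
  0+1+1 = 0 carry 1
  1+0+1 = 0 carry 1
  1+1+1 = 1 carry 1
  0+0+1 = 1
  0+0 = 0
  1+0 = 1
  0+1 = 1
  1+1 = 0 carry 1
  1+1+1 = 1 carry 1
  1+1+1 = 1 carry 1
  1+0+1 = 0 carry 1
  0+0+1 = 1
  1+1 = 0 carry 1
  1+1+1 = 1 carry 1
  final carry 1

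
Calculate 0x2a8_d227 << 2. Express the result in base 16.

0xaa3489c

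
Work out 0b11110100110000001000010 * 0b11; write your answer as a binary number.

0b1011011110010000011000110

Multiply each base-2 digit by 3, carrying:
  0×3 = 0 → write 0
  1×3 = 3 → write 1 carry 1
  0×3+1 = 1 → write 1
  0×3 = 0 → write 0
  0×3 = 0 → write 0
  0×3 = 0 → write 0
  1×3 = 3 → write 1 carry 1
  0×3+1 = 1 → write 1
  0×3 = 0 → write 0
  0×3 = 0 → write 0
  0×3 = 0 → write 0
  0×3 = 0 → write 0
  0×3 = 0 → write 0
  1×3 = 3 → write 1 carry 1
  1×3+1 = 4 → write 0 carry 2
  0×3+2 = 2 → write 0 carry 1
  0×3+1 = 1 → write 1
  1×3 = 3 → write 1 carry 1
  0×3+1 = 1 → write 1
  1×3 = 3 → write 1 carry 1
  1×3+1 = 4 → write 0 carry 2
  1×3+2 = 5 → write 1 carry 2
  1×3+2 = 5 → write 1 carry 2
  remaining carry: 10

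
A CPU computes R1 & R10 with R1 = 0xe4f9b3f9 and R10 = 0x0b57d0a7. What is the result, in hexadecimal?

0x005190a1

AND each hex digit independently (no carries):
  e&0=0, 4&b=0, f&5=5, 9&7=1, b&d=9, 3&0=0, f&a=a, 9&7=1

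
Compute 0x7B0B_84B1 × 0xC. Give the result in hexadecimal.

0x5C48A384C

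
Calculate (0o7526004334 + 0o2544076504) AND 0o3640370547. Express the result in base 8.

0o2240100040

Add column by column in base 8, right to left:
  4+4 = 0 carry 1
  3+0+1 = 4
  3+5 = 0 carry 1
  4+6+1 = 3 carry 1
  0+7+1 = 0 carry 1
  0+0+1 = 1
  6+4 = 2 carry 1
  2+4+1 = 7
  5+5 = 2 carry 1
  7+2+1 = 2 carry 1
  final carry 1
Sum = 0o12272103040; now AND with 0o3640370547:
  1&0=0, 2&3=2, 2&6=2, 7&4=4, 2&0=0, 1&3=1, 0&7=0, 3&0=0, 0&5=0, 4&4=4, 0&7=0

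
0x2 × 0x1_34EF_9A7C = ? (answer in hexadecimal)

0x269DF34F8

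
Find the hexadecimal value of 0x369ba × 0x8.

0x1b4dd0

Multiply each base-16 digit by 8, carrying:
  a×8 = 80 → write 0 carry 5
  b×8+5 = 93 → write d carry 5
  9×8+5 = 77 → write d carry 4
  6×8+4 = 52 → write 4 carry 3
  3×8+3 = 27 → write b carry 1
  remaining carry: 1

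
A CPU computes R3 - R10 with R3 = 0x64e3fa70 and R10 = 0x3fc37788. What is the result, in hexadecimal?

0x252082e8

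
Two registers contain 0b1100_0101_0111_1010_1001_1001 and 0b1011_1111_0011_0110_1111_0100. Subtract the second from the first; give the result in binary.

0b1100100001110100101

Subtract column by column in base 2:
  1-0 → 1
  0-0 → 0
  0-1 → 1 (borrow)
  1-0-1 → 0
  1-1 → 0
  0-1 → 1 (borrow)
  0-1-1 → 0 (borrow)
  1-1-1 → 1 (borrow)
  0-0-1 → 1 (borrow)
  1-1-1 → 1 (borrow)
  0-1-1 → 0 (borrow)
  1-0-1 → 0
  1-1 → 0
  1-1 → 0
  1-0 → 1
  0-0 → 0
  1-1 → 0
  0-1 → 1 (borrow)
  1-1-1 → 1 (borrow)
  0-1-1 → 0 (borrow)
  0-1-1 → 0 (borrow)
  0-1-1 → 0 (borrow)
  1-0-1 → 0
  1-1 → 0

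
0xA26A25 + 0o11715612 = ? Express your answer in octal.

0xA26A25 = 0o50465045 in octal.
Add column by column in base 8, right to left:
  5+2 = 7
  4+1 = 5
  0+6 = 6
  5+5 = 2 carry 1
  6+1+1 = 0 carry 1
  4+7+1 = 4 carry 1
  0+1+1 = 2
  5+1 = 6

0o62402657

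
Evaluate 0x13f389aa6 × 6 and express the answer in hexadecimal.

Multiply each base-16 digit by 6, carrying:
  6×6 = 36 → write 4 carry 2
  a×6+2 = 62 → write e carry 3
  a×6+3 = 63 → write f carry 3
  9×6+3 = 57 → write 9 carry 3
  8×6+3 = 51 → write 3 carry 3
  3×6+3 = 21 → write 5 carry 1
  f×6+1 = 91 → write b carry 5
  3×6+5 = 23 → write 7 carry 1
  1×6+1 = 7 → write 7

0x77b539fe4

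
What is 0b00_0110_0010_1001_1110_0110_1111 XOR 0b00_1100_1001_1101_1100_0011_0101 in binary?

XOR bit by bit (1 where the bits differ):
  00011000101001111001101111
^ 00110010011101110000110101
= 00101010110100001001011010

0b00101010110100001001011010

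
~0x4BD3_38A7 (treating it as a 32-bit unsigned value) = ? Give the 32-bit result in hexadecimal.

Each hex digit d becomes F−d:
  4→B, B→4, D→2, 3→C, 3→C, 8→7, A→5, 7→8

0xB42CC758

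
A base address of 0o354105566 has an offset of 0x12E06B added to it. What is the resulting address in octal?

0x12E06B = 0o4560153 in octal.
Add column by column in base 8, right to left:
  6+3 = 1 carry 1
  6+5+1 = 4 carry 1
  5+1+1 = 7
  5+0 = 5
  0+6 = 6
  1+5 = 6
  4+4 = 0 carry 1
  5+0+1 = 6
  3+0 = 3

0o360665741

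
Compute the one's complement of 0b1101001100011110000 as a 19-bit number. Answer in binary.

0b0010110011100001111

Invert each bit: 1101001100011110000 → 0010110011100001111.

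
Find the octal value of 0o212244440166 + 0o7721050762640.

0o10133315423026

Add column by column in base 8, right to left:
  6+0 = 6
  6+4 = 2 carry 1
  1+6+1 = 0 carry 1
  0+2+1 = 3
  4+6 = 2 carry 1
  4+7+1 = 4 carry 1
  4+0+1 = 5
  4+5 = 1 carry 1
  2+0+1 = 3
  2+1 = 3
  1+2 = 3
  2+7 = 1 carry 1
  0+7+1 = 0 carry 1
  final carry 1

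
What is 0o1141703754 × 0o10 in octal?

0o11417037540

Multiply each base-8 digit by 8, carrying:
  4×8 = 32 → write 0 carry 4
  5×8+4 = 44 → write 4 carry 5
  7×8+5 = 61 → write 5 carry 7
  3×8+7 = 31 → write 7 carry 3
  0×8+3 = 3 → write 3
  7×8 = 56 → write 0 carry 7
  1×8+7 = 15 → write 7 carry 1
  4×8+1 = 33 → write 1 carry 4
  1×8+4 = 12 → write 4 carry 1
  1×8+1 = 9 → write 1 carry 1
  remaining carry: 1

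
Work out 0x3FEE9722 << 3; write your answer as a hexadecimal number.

0x1FF74B910

3 bits is not a whole number of base-16 digits; in binary: 111111111011101001011100100010 << 3 = 111111111011101001011100100010000.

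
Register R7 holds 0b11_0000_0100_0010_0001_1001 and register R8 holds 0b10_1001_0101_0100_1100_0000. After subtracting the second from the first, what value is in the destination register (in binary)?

0b1101110110101011001

Subtract column by column in base 2:
  1-0 → 1
  0-0 → 0
  0-0 → 0
  1-0 → 1
  1-0 → 1
  0-0 → 0
  0-1 → 1 (borrow)
  0-1-1 → 0 (borrow)
  0-0-1 → 1 (borrow)
  1-0-1 → 0
  0-1 → 1 (borrow)
  0-0-1 → 1 (borrow)
  0-1-1 → 0 (borrow)
  0-0-1 → 1 (borrow)
  1-1-1 → 1 (borrow)
  0-0-1 → 1 (borrow)
  0-1-1 → 0 (borrow)
  0-0-1 → 1 (borrow)
  0-0-1 → 1 (borrow)
  0-1-1 → 0 (borrow)
  1-0-1 → 0
  1-1 → 0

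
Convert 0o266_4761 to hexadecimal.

Each octal digit is 3 bits: 2=010 6=110 6=110 4=100 7=111 6=110 1=001.
Group the bits into nibbles: 1011 0110 1001 1111 0001 → B69F1.

0xB69F1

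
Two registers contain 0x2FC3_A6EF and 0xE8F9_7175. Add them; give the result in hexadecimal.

0x118BD1864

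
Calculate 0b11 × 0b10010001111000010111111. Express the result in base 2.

Multiply each base-2 digit by 3, carrying:
  1×3 = 3 → write 1 carry 1
  1×3+1 = 4 → write 0 carry 2
  1×3+2 = 5 → write 1 carry 2
  1×3+2 = 5 → write 1 carry 2
  1×3+2 = 5 → write 1 carry 2
  1×3+2 = 5 → write 1 carry 2
  0×3+2 = 2 → write 0 carry 1
  1×3+1 = 4 → write 0 carry 2
  0×3+2 = 2 → write 0 carry 1
  0×3+1 = 1 → write 1
  0×3 = 0 → write 0
  0×3 = 0 → write 0
  1×3 = 3 → write 1 carry 1
  1×3+1 = 4 → write 0 carry 2
  1×3+2 = 5 → write 1 carry 2
  1×3+2 = 5 → write 1 carry 2
  0×3+2 = 2 → write 0 carry 1
  0×3+1 = 1 → write 1
  0×3 = 0 → write 0
  1×3 = 3 → write 1 carry 1
  0×3+1 = 1 → write 1
  0×3 = 0 → write 0
  1×3 = 3 → write 1 carry 1
  remaining carry: 1

0b110110101101001000111101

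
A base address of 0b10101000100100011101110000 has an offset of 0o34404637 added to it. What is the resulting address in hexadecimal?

0b10101000100100011101110000 = 0x2A24770 in hexadecimal.
0o34404637 = 0x72099F in hexadecimal.
Add column by column in base 16, right to left:
  0+F = F
  7+9 = 0 carry 1
  7+9+1 = 1 carry 1
  4+0+1 = 5
  2+2 = 4
  A+7 = 1 carry 1
  2+0+1 = 3

0x314510F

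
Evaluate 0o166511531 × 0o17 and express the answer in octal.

0o3363521067

Multiply each base-8 digit by 15, carrying:
  1×15 = 15 → write 7 carry 1
  3×15+1 = 46 → write 6 carry 5
  5×15+5 = 80 → write 0 carry 10
  1×15+10 = 25 → write 1 carry 3
  1×15+3 = 18 → write 2 carry 2
  5×15+2 = 77 → write 5 carry 9
  6×15+9 = 99 → write 3 carry 12
  6×15+12 = 102 → write 6 carry 12
  1×15+12 = 27 → write 3 carry 3
  remaining carry: 3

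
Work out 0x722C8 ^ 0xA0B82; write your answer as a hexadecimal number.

XOR each hex digit independently (no carries):
  7^A=D, 2^0=2, 2^B=9, C^8=4, 8^2=A

0xD294A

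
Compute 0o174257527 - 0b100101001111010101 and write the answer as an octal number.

0o173605602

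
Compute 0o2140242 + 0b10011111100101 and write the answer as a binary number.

0o2140242 = 0b10001100000010100010 in binary.
Add column by column in base 2, right to left:
  0+1 = 1
  1+0 = 1
  0+1 = 1
  0+0 = 0
  0+0 = 0
  1+1 = 0 carry 1
  0+1+1 = 0 carry 1
  1+1+1 = 1 carry 1
  0+1+1 = 0 carry 1
  0+1+1 = 0 carry 1
  0+1+1 = 0 carry 1
  0+0+1 = 1
  0+0 = 0
  0+1 = 1
  1+0 = 1
  1+0 = 1
  0+0 = 0
  0+0 = 0
  0+0 = 0
  1+0 = 1

0b10001110100010000111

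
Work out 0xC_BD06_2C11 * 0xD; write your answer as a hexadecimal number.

Multiply each base-16 digit by 13, carrying:
  1×13 = 13 → write D
  1×13 = 13 → write D
  C×13 = 156 → write C carry 9
  2×13+9 = 35 → write 3 carry 2
  6×13+2 = 80 → write 0 carry 5
  0×13+5 = 5 → write 5
  D×13 = 169 → write 9 carry 10
  B×13+10 = 153 → write 9 carry 9
  C×13+9 = 165 → write 5 carry 10
  remaining carry: A

0xA599503CDD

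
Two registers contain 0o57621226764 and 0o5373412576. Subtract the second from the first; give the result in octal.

0o52225614166

Subtract column by column in base 8:
  4-6 → 6 (borrow)
  6-7-1 → 6 (borrow)
  7-5-1 → 1
  6-2 → 4
  2-1 → 1
  2-4 → 6 (borrow)
  1-3-1 → 5 (borrow)
  2-7-1 → 2 (borrow)
  6-3-1 → 2
  7-5 → 2
  5-0 → 5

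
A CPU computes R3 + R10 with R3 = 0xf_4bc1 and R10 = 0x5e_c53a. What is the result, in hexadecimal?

0x6e10fb

Add column by column in base 16, right to left:
  1+a = b
  c+3 = f
  b+5 = 0 carry 1
  4+c+1 = 1 carry 1
  f+e+1 = e carry 1
  0+5+1 = 6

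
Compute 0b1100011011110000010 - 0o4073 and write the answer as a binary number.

0o4073 = 0b100000111011 in binary.
Subtract column by column in base 2:
  0-1 → 1 (borrow)
  1-1-1 → 1 (borrow)
  0-0-1 → 1 (borrow)
  0-1-1 → 0 (borrow)
  0-1-1 → 0 (borrow)
  0-1-1 → 0 (borrow)
  0-0-1 → 1 (borrow)
  1-0-1 → 0
  1-0 → 1
  1-0 → 1
  1-0 → 1
  0-1 → 1 (borrow)
  1-0-1 → 0
  1-0 → 1
  0-0 → 0
  0-0 → 0
  0-0 → 0
  1-0 → 1
  1-0 → 1

0b1100010111101000111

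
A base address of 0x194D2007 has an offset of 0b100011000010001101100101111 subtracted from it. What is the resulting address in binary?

0x194D2007 = 0b11001010011010010000000000111 in binary.
Subtract column by column in base 2:
  1-1 → 0
  1-1 → 0
  1-1 → 0
  0-1 → 1 (borrow)
  0-0-1 → 1 (borrow)
  0-1-1 → 0 (borrow)
  0-0-1 → 1 (borrow)
  0-0-1 → 1 (borrow)
  0-1-1 → 0 (borrow)
  0-1-1 → 0 (borrow)
  0-0-1 → 1 (borrow)
  0-1-1 → 0 (borrow)
  0-1-1 → 0 (borrow)
  1-0-1 → 0
  0-0 → 0
  0-0 → 0
  1-1 → 0
  0-0 → 0
  1-0 → 1
  1-0 → 1
  0-0 → 0
  0-1 → 1 (borrow)
  1-1-1 → 1 (borrow)
  0-0-1 → 1 (borrow)
  1-0-1 → 0
  0-0 → 0
  0-1 → 1 (borrow)
  1-0-1 → 0
  1-0 → 1

0b10100111011000000010011011000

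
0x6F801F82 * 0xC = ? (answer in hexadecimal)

0x53A017A18

Multiply each base-16 digit by 12, carrying:
  2×12 = 24 → write 8 carry 1
  8×12+1 = 97 → write 1 carry 6
  F×12+6 = 186 → write A carry 11
  1×12+11 = 23 → write 7 carry 1
  0×12+1 = 1 → write 1
  8×12 = 96 → write 0 carry 6
  F×12+6 = 186 → write A carry 11
  6×12+11 = 83 → write 3 carry 5
  remaining carry: 5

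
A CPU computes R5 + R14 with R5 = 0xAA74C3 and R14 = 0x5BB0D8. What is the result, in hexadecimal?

Add column by column in base 16, right to left:
  3+8 = B
  C+D = 9 carry 1
  4+0+1 = 5
  7+B = 2 carry 1
  A+B+1 = 6 carry 1
  A+5+1 = 0 carry 1
  final carry 1

0x106259B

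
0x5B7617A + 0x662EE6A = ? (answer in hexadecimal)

0xC1A4FE4

Add column by column in base 16, right to left:
  A+A = 4 carry 1
  7+6+1 = E
  1+E = F
  6+E = 4 carry 1
  7+2+1 = A
  B+6 = 1 carry 1
  5+6+1 = C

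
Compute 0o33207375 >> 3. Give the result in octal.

0o3320737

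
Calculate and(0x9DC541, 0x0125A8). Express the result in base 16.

0x010500

AND each hex digit independently (no carries):
  9&0=0, D&1=1, C&2=0, 5&5=5, 4&A=0, 1&8=0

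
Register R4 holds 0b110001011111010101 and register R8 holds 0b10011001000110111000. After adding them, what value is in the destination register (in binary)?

0b11001010100110001101

Add column by column in base 2, right to left:
  1+0 = 1
  0+0 = 0
  1+0 = 1
  0+1 = 1
  1+1 = 0 carry 1
  0+1+1 = 0 carry 1
  1+0+1 = 0 carry 1
  1+1+1 = 1 carry 1
  1+1+1 = 1 carry 1
  1+0+1 = 0 carry 1
  1+0+1 = 0 carry 1
  0+0+1 = 1
  1+1 = 0 carry 1
  0+0+1 = 1
  0+0 = 0
  0+1 = 1
  1+1 = 0 carry 1
  1+0+1 = 0 carry 1
  0+0+1 = 1
  0+1 = 1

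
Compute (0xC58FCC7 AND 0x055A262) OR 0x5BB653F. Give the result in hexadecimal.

0xC58FCC7 AND 0x055A262 = 0x050A042.
Then OR with 0x5BB653F.

0x5FBE57F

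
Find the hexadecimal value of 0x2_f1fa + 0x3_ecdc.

0x6ded6

Add column by column in base 16, right to left:
  a+c = 6 carry 1
  f+d+1 = d carry 1
  1+c+1 = e
  f+e = d carry 1
  2+3+1 = 6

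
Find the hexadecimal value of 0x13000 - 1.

The trailing 3 digits are 0, so subtracting 1 borrows through: they become F and the next digit up decrements.

0x12FFF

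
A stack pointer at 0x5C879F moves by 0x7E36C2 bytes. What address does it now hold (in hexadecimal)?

0xDABE61

Add column by column in base 16, right to left:
  F+2 = 1 carry 1
  9+C+1 = 6 carry 1
  7+6+1 = E
  8+3 = B
  C+E = A carry 1
  5+7+1 = D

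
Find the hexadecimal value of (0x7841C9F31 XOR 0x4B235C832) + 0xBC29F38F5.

0xEF8C88FF8

First 0x7841C9F31 XOR 0x4B235C832 = 0x336295703.
Add column by column in base 16, right to left:
  3+5 = 8
  0+F = F
  7+8 = F
  5+3 = 8
  9+F = 8 carry 1
  2+9+1 = C
  6+2 = 8
  3+C = F
  3+B = E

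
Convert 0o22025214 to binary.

0b10010000010101010001100

Each octal digit is 3 bits: 2=010 2=010 0=000 2=010 5=101 2=010 1=001 4=100.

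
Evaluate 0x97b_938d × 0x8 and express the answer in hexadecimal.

Multiply each base-16 digit by 8, carrying:
  d×8 = 104 → write 8 carry 6
  8×8+6 = 70 → write 6 carry 4
  3×8+4 = 28 → write c carry 1
  9×8+1 = 73 → write 9 carry 4
  b×8+4 = 92 → write c carry 5
  7×8+5 = 61 → write d carry 3
  9×8+3 = 75 → write b carry 4
  remaining carry: 4

0x4bdc9c68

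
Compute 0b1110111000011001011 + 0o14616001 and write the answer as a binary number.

0o14616001 = 0b1100110001110000000001 in binary.
Add column by column in base 2, right to left:
  1+1 = 0 carry 1
  1+0+1 = 0 carry 1
  0+0+1 = 1
  1+0 = 1
  0+0 = 0
  0+0 = 0
  1+0 = 1
  1+0 = 1
  0+0 = 0
  0+0 = 0
  0+1 = 1
  0+1 = 1
  1+1 = 0 carry 1
  1+0+1 = 0 carry 1
  1+0+1 = 0 carry 1
  0+0+1 = 1
  1+1 = 0 carry 1
  1+1+1 = 1 carry 1
  1+0+1 = 0 carry 1
  0+0+1 = 1
  0+1 = 1
  0+1 = 1

0b1110101000110011001100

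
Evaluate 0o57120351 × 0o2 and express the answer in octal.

Multiply each base-8 digit by 2, carrying:
  1×2 = 2 → write 2
  5×2 = 10 → write 2 carry 1
  3×2+1 = 7 → write 7
  0×2 = 0 → write 0
  2×2 = 4 → write 4
  1×2 = 2 → write 2
  7×2 = 14 → write 6 carry 1
  5×2+1 = 11 → write 3 carry 1
  remaining carry: 1

0o136240722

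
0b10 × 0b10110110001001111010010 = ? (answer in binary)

0b101101100010011110100100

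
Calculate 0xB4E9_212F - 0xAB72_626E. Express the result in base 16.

0x976BEC1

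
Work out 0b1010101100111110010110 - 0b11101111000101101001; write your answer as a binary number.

0b110111101111000101101

Subtract column by column in base 2:
  0-1 → 1 (borrow)
  1-0-1 → 0
  1-0 → 1
  0-1 → 1 (borrow)
  1-0-1 → 0
  0-1 → 1 (borrow)
  0-1-1 → 0 (borrow)
  1-0-1 → 0
  1-1 → 0
  1-0 → 1
  1-0 → 1
  1-0 → 1
  0-1 → 1 (borrow)
  0-1-1 → 0 (borrow)
  1-1-1 → 1 (borrow)
  1-1-1 → 1 (borrow)
  0-0-1 → 1 (borrow)
  1-1-1 → 1 (borrow)
  0-1-1 → 0 (borrow)
  1-1-1 → 1 (borrow)
  0-0-1 → 1 (borrow)
  1-0-1 → 0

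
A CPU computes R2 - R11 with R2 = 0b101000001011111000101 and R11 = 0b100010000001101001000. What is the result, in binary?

0b110001010001111101

Subtract column by column in base 2:
  1-0 → 1
  0-0 → 0
  1-0 → 1
  0-1 → 1 (borrow)
  0-0-1 → 1 (borrow)
  0-0-1 → 1 (borrow)
  1-1-1 → 1 (borrow)
  1-0-1 → 0
  1-1 → 0
  1-1 → 0
  1-0 → 1
  0-0 → 0
  1-0 → 1
  0-0 → 0
  0-0 → 0
  0-0 → 0
  0-1 → 1 (borrow)
  0-0-1 → 1 (borrow)
  1-0-1 → 0
  0-0 → 0
  1-1 → 0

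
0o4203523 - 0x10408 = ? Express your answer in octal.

0o4001513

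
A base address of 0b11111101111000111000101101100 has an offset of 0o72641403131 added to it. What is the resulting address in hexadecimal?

0b11111101111000111000101101100 = 0x1FBC716C in hexadecimal.
0o72641403131 = 0x1D6860659 in hexadecimal.
Add column by column in base 16, right to left:
  C+9 = 5 carry 1
  6+5+1 = C
  1+6 = 7
  7+0 = 7
  C+6 = 2 carry 1
  B+8+1 = 4 carry 1
  F+6+1 = 6 carry 1
  1+D+1 = F
  0+1 = 1

0x1F64277C5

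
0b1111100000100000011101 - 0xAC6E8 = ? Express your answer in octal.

0o14640465

0b1111100000100000011101 = 0o17404035 in octal.
0xAC6E8 = 0o2543350 in octal.
Subtract column by column in base 8:
  5-0 → 5
  3-5 → 6 (borrow)
  0-3-1 → 4 (borrow)
  4-3-1 → 0
  0-4 → 4 (borrow)
  4-5-1 → 6 (borrow)
  7-2-1 → 4
  1-0 → 1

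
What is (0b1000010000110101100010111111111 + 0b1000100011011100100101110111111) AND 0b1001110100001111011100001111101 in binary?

0b110100000010001000000111100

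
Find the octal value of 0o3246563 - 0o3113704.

Subtract column by column in base 8:
  3-4 → 7 (borrow)
  6-0-1 → 5
  5-7 → 6 (borrow)
  6-3-1 → 2
  4-1 → 3
  2-1 → 1
  3-3 → 0

0o132657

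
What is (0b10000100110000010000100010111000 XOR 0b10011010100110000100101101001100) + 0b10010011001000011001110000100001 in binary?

0b10110001011110101110000000010101

First 0b10000100110000010000100010111000 XOR 0b10011010100110000100101101001100 = 0b00011110010110010100001111110100.
Add column by column in base 2, right to left:
  0+1 = 1
  0+0 = 0
  1+0 = 1
  0+0 = 0
  1+0 = 1
  1+1 = 0 carry 1
  1+0+1 = 0 carry 1
  1+0+1 = 0 carry 1
  1+0+1 = 0 carry 1
  1+0+1 = 0 carry 1
  0+1+1 = 0 carry 1
  0+1+1 = 0 carry 1
  0+1+1 = 0 carry 1
  0+0+1 = 1
  1+0 = 1
  0+1 = 1
  1+1 = 0 carry 1
  0+0+1 = 1
  0+0 = 0
  1+0 = 1
  1+0 = 1
  0+1 = 1
  1+0 = 1
  0+0 = 0
  0+1 = 1
  1+1 = 0 carry 1
  1+0+1 = 0 carry 1
  1+0+1 = 0 carry 1
  1+1+1 = 1 carry 1
  0+0+1 = 1
  0+0 = 0
  0+1 = 1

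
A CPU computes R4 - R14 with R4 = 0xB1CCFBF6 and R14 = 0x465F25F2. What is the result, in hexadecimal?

0x6B6DD604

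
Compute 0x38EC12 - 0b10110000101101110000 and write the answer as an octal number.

0x38EC12 = 0o16166022 in octal.
0b10110000101101110000 = 0o2605560 in octal.
Subtract column by column in base 8:
  2-0 → 2
  2-6 → 4 (borrow)
  0-5-1 → 2 (borrow)
  6-5-1 → 0
  6-0 → 6
  1-6 → 3 (borrow)
  6-2-1 → 3
  1-0 → 1

0o13360242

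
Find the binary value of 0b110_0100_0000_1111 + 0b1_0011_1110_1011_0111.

0b11010001011000110

Add column by column in base 2, right to left:
  1+1 = 0 carry 1
  1+1+1 = 1 carry 1
  1+1+1 = 1 carry 1
  1+0+1 = 0 carry 1
  0+1+1 = 0 carry 1
  0+1+1 = 0 carry 1
  0+0+1 = 1
  0+1 = 1
  0+0 = 0
  0+1 = 1
  1+1 = 0 carry 1
  0+1+1 = 0 carry 1
  0+1+1 = 0 carry 1
  1+1+1 = 1 carry 1
  1+0+1 = 0 carry 1
  0+0+1 = 1
  0+1 = 1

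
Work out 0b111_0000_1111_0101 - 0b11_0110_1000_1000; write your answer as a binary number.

Subtract column by column in base 2:
  1-0 → 1
  0-0 → 0
  1-0 → 1
  0-1 → 1 (borrow)
  1-0-1 → 0
  1-0 → 1
  1-0 → 1
  1-1 → 0
  0-0 → 0
  0-1 → 1 (borrow)
  0-1-1 → 0 (borrow)
  0-0-1 → 1 (borrow)
  1-1-1 → 1 (borrow)
  1-1-1 → 1 (borrow)
  1-0-1 → 0

0b11101001101101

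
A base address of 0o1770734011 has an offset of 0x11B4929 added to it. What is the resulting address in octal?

0o2077600462

0x11B4929 = 0o106644451 in octal.
Add column by column in base 8, right to left:
  1+1 = 2
  1+5 = 6
  0+4 = 4
  4+4 = 0 carry 1
  3+4+1 = 0 carry 1
  7+6+1 = 6 carry 1
  0+6+1 = 7
  7+0 = 7
  7+1 = 0 carry 1
  1+0+1 = 2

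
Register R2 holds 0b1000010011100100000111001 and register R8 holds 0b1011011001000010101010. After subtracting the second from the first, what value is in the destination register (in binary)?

0b110111000011011110001111

Subtract column by column in base 2:
  1-0 → 1
  0-1 → 1 (borrow)
  0-0-1 → 1 (borrow)
  1-1-1 → 1 (borrow)
  1-0-1 → 0
  1-1 → 0
  0-0 → 0
  0-1 → 1 (borrow)
  0-0-1 → 1 (borrow)
  0-0-1 → 1 (borrow)
  0-0-1 → 1 (borrow)
  1-0-1 → 0
  0-1 → 1 (borrow)
  0-0-1 → 1 (borrow)
  1-0-1 → 0
  1-1 → 0
  1-1 → 0
  0-0 → 0
  0-1 → 1 (borrow)
  1-1-1 → 1 (borrow)
  0-0-1 → 1 (borrow)
  0-1-1 → 0 (borrow)
  0-0-1 → 1 (borrow)
  0-0-1 → 1 (borrow)
  1-0-1 → 0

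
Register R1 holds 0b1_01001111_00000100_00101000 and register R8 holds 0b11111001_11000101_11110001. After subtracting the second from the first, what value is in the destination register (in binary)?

Subtract column by column in base 2:
  0-1 → 1 (borrow)
  0-0-1 → 1 (borrow)
  0-0-1 → 1 (borrow)
  1-0-1 → 0
  0-1 → 1 (borrow)
  1-1-1 → 1 (borrow)
  0-1-1 → 0 (borrow)
  0-1-1 → 0 (borrow)
  0-1-1 → 0 (borrow)
  0-0-1 → 1 (borrow)
  1-1-1 → 1 (borrow)
  0-0-1 → 1 (borrow)
  0-0-1 → 1 (borrow)
  0-0-1 → 1 (borrow)
  0-1-1 → 0 (borrow)
  0-1-1 → 0 (borrow)
  1-1-1 → 1 (borrow)
  1-0-1 → 0
  1-0 → 1
  1-1 → 0
  0-1 → 1 (borrow)
  0-1-1 → 0 (borrow)
  1-1-1 → 1 (borrow)
  0-1-1 → 0 (borrow)
  1-0-1 → 0

0b10101010011111000110111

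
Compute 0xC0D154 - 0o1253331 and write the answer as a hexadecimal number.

0o1253331 = 0x556D9 in hexadecimal.
Subtract column by column in base 16:
  4-9 → B (borrow)
  5-D-1 → 7 (borrow)
  1-6-1 → A (borrow)
  D-5-1 → 7
  0-5 → B (borrow)
  C-0-1 → B

0xBB7A7B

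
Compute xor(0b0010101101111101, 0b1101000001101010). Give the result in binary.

XOR bit by bit (1 where the bits differ):
  0010101101111101
^ 1101000001101010
= 1111101100010111

0b1111101100010111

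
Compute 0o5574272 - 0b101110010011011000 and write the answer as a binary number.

0o5574272 = 0b101101111100010111010 in binary.
Subtract column by column in base 2:
  0-0 → 0
  1-0 → 1
  0-0 → 0
  1-1 → 0
  1-1 → 0
  1-0 → 1
  0-1 → 1 (borrow)
  1-1-1 → 1 (borrow)
  0-0-1 → 1 (borrow)
  0-0-1 → 1 (borrow)
  0-1-1 → 0 (borrow)
  1-0-1 → 0
  1-0 → 1
  1-1 → 0
  1-1 → 0
  1-1 → 0
  0-0 → 0
  1-1 → 0
  1-0 → 1
  0-0 → 0
  1-0 → 1

0b101000001001111100010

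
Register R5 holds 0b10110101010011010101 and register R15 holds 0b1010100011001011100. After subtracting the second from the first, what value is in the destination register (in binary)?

0b1100000111001111001

Subtract column by column in base 2:
  1-0 → 1
  0-0 → 0
  1-1 → 0
  0-1 → 1 (borrow)
  1-1-1 → 1 (borrow)
  0-0-1 → 1 (borrow)
  1-1-1 → 1 (borrow)
  1-0-1 → 0
  0-0 → 0
  0-1 → 1 (borrow)
  1-1-1 → 1 (borrow)
  0-0-1 → 1 (borrow)
  1-0-1 → 0
  0-0 → 0
  1-1 → 0
  0-0 → 0
  1-1 → 0
  1-0 → 1
  0-1 → 1 (borrow)
  1-0-1 → 0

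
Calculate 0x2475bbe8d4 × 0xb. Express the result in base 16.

0x1910f13011c

Multiply each base-16 digit by 11, carrying:
  4×11 = 44 → write c carry 2
  d×11+2 = 145 → write 1 carry 9
  8×11+9 = 97 → write 1 carry 6
  e×11+6 = 160 → write 0 carry 10
  b×11+10 = 131 → write 3 carry 8
  b×11+8 = 129 → write 1 carry 8
  5×11+8 = 63 → write f carry 3
  7×11+3 = 80 → write 0 carry 5
  4×11+5 = 49 → write 1 carry 3
  2×11+3 = 25 → write 9 carry 1
  remaining carry: 1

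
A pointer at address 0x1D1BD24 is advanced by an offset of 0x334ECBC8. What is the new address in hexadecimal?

0x352088EC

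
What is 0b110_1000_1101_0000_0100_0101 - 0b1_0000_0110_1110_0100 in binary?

Subtract column by column in base 2:
  1-0 → 1
  0-0 → 0
  1-1 → 0
  0-0 → 0
  0-0 → 0
  0-1 → 1 (borrow)
  1-1-1 → 1 (borrow)
  0-1-1 → 0 (borrow)
  0-0-1 → 1 (borrow)
  0-1-1 → 0 (borrow)
  0-1-1 → 0 (borrow)
  0-0-1 → 1 (borrow)
  1-0-1 → 0
  0-0 → 0
  1-0 → 1
  1-0 → 1
  0-1 → 1 (borrow)
  0-0-1 → 1 (borrow)
  0-0-1 → 1 (borrow)
  1-0-1 → 0
  0-0 → 0
  1-0 → 1
  1-0 → 1

0b11001111100100101100001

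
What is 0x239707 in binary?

0b1000111001011100000111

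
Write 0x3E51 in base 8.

0o37121

Expand each hex digit to 4 bits: 3=0011 E=1110 5=0101 1=0001.
Group the bits in threes: 011 111 001 010 001 → 37121.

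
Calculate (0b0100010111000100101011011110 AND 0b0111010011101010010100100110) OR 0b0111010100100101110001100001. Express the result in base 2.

0b111010111100101110001100111

0b0100010111000100101011011110 AND 0b0111010011101010010100100110 = 0b0100010011000000000000000110.
Then OR with 0b0111010100100101110001100001.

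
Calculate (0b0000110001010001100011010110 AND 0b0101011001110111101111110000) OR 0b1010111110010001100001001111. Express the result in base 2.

0b0000110001010001100011010110 AND 0b0101011001110111101111110000 = 0b0000010001010001100011010000.
Then OR with 0b1010111110010001100001001111.

0b1010111111010001100011011111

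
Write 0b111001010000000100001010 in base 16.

0xE5010A

Group the bits into nibbles: 1110 0101 0000 0001 0000 1010 → E5010A.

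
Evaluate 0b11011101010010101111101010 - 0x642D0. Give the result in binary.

0b11011011101110100100011010

0x642D0 = 0b1100100001011010000 in binary.
Subtract column by column in base 2:
  0-0 → 0
  1-0 → 1
  0-0 → 0
  1-0 → 1
  0-1 → 1 (borrow)
  1-0-1 → 0
  1-1 → 0
  1-1 → 0
  1-0 → 1
  1-1 → 0
  0-0 → 0
  1-0 → 1
  0-0 → 0
  1-0 → 1
  0-1 → 1 (borrow)
  0-0-1 → 1 (borrow)
  1-0-1 → 0
  0-1 → 1 (borrow)
  1-1-1 → 1 (borrow)
  0-0-1 → 1 (borrow)
  1-0-1 → 0
  1-0 → 1
  1-0 → 1
  0-0 → 0
  1-0 → 1
  1-0 → 1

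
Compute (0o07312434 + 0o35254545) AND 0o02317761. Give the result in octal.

0o107201

Add column by column in base 8, right to left:
  4+5 = 1 carry 1
  3+4+1 = 0 carry 1
  4+5+1 = 2 carry 1
  2+4+1 = 7
  1+5 = 6
  3+2 = 5
  7+5 = 4 carry 1
  0+3+1 = 4
Sum = 0o44567201; now AND with 0o02317761:
  4&0=0, 4&2=0, 5&3=1, 6&1=0, 7&7=7, 2&7=2, 0&6=0, 1&1=1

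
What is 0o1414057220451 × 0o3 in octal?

Multiply each base-8 digit by 3, carrying:
  1×3 = 3 → write 3
  5×3 = 15 → write 7 carry 1
  4×3+1 = 13 → write 5 carry 1
  0×3+1 = 1 → write 1
  2×3 = 6 → write 6
  2×3 = 6 → write 6
  7×3 = 21 → write 5 carry 2
  5×3+2 = 17 → write 1 carry 2
  0×3+2 = 2 → write 2
  4×3 = 12 → write 4 carry 1
  1×3+1 = 4 → write 4
  4×3 = 12 → write 4 carry 1
  1×3+1 = 4 → write 4

0o4444215661573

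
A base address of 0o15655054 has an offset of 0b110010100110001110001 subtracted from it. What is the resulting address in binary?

0o15655054 = 0b1101110101101000101100 in binary.
Subtract column by column in base 2:
  0-1 → 1 (borrow)
  0-0-1 → 1 (borrow)
  1-0-1 → 0
  1-0 → 1
  0-1 → 1 (borrow)
  1-1-1 → 1 (borrow)
  0-1-1 → 0 (borrow)
  0-0-1 → 1 (borrow)
  0-0-1 → 1 (borrow)
  1-0-1 → 0
  0-1 → 1 (borrow)
  1-1-1 → 1 (borrow)
  1-0-1 → 0
  0-0 → 0
  1-1 → 0
  0-0 → 0
  1-1 → 0
  1-0 → 1
  1-0 → 1
  0-1 → 1 (borrow)
  1-1-1 → 1 (borrow)
  1-0-1 → 0

0b111100000110110111011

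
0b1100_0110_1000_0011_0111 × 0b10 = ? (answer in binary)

0b110001101000001101110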